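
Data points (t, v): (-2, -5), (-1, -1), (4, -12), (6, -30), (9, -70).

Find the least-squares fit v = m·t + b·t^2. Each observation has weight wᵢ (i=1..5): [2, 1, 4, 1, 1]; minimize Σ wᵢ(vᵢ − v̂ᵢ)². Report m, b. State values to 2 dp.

m = 0.70, b = -0.94

The normal equations are: 190·m + 1184·b = -981;  1184·m + 8914·b = -7559.
Determinant 190·8914 − 1184² = 291804.
m = ((-981)·8914 − 1184·(-7559))/291804 = 102611/145902; b = (190·(-7559) − 1184·(-981))/291804 = -137353/145902.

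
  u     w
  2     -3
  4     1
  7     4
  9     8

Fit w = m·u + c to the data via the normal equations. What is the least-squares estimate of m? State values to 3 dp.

m = 1.483

The normal system AᵀA·[m, c]ᵀ = Aᵀw is [[150, 22]; [22, 4]]·[m, c]ᵀ = [98, 10]ᵀ.
Δ = 150·4 − 22² = 116.
m = (98·4 − 22·10)/116 = 43/29; c = (150·10 − 22·98)/116 = -164/29.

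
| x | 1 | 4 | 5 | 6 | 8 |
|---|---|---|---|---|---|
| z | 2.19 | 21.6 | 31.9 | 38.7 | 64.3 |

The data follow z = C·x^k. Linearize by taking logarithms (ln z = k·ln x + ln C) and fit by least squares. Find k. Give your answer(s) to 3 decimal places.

k = 1.625

With ln zᵢ as the transformed response and ln xᵢ as the regressor:
Σln x = 6.8669, Σ(ln x)² = 12.0466, Σln z = 15.1386, Σln x·ln z = 25.0408.
Normal system: [[12.0466, 6.8669]; [6.8669, 5]]·[k, ln C]ᵀ = [25.0408, 15.1386]ᵀ.
Δ = 12.0466·5 − (6.8669)² = 13.0781; k = (25.0408·5 − 6.8669·15.1386)/13.0781 = 1.62470, ln C = (12.0466·15.1386 − 6.8669·25.0408)/13.0781 = 0.79637.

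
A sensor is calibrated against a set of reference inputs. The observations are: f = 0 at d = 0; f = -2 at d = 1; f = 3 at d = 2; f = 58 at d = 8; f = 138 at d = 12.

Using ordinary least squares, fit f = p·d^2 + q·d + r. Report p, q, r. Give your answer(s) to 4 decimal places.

p = 1.0470, q = -1.0356, r = -0.4373

Sums needed: Σd^2·d^2 = 24849, Σd^2·d = 2249, Σd^2 = 213, Σd·d = 213, Σd = 23, Σ1 = 5.
Right-hand side: Σd^2·f = 23594, Σd·f = 2124, Σf = 197.
Solving the 3×3 system (Gaussian elimination) gives p = 210003/200582, q = -207715/200582, r = -43854/100291.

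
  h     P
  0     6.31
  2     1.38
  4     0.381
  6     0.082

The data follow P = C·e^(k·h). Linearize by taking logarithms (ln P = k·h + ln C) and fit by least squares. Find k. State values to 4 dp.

k = -0.7158

Linearized form: ln P = k·h + ln C. From the 4 transformed points,
XᵀX = [[56.0000, 12.0000]; [12.0000, 4]], rhs = [-18.2219, -1.3018]ᵀ  (here Σh = 12.0000, Σ(h)² = 56.0000, Σln P = -1.3018, Σh·ln P = -18.2219).
Solving (det = 80.0000): k = -0.71583, ln C = 1.82204.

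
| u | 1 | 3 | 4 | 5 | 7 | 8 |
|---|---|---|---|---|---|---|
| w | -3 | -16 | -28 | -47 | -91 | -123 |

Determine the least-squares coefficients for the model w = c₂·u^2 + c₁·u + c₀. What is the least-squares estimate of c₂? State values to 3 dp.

XᵀX·[c₂, c₁, c₀]ᵀ = Xᵀw reads: 7460·c₂ + 1072·c₁ + 164·c₀ = -14101;  1072·c₂ + 164·c₁ + 28·c₀ = -2019;  164·c₂ + 28·c₁ + 6·c₀ = -308.
(Σu^2·u^2 = 7460, Σu^2·u = 1072, Σu^2 = 164, Σu·u = 164, Σu = 28, Σ1 = 6, Σu^2·w = -14101, Σu·w = -2019, Σw = -308.)
Inverting the 3×3 Gram matrix, [c₂, c₁, c₀]ᵀ = [-331/156, 323/156, -3]ᵀ.

c₂ = -2.122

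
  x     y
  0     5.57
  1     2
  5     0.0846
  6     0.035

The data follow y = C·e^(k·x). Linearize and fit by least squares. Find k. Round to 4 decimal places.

k = -0.8283

Taking logs, ln y = k·x + ln C, so regress ln y on x.
Σx = 12.0000, Σ(x)² = 62.0000, Σln y = -3.4117, Σx·ln y = -31.7704.
Equations: 62.0000·k + 12.0000·ln C = -31.7704;  12.0000·k + 4·ln C = -3.4117.
Slope k = (n·Σx·ln y − Σx·Σln y)/(n·Σ(x)² − (Σx)²) = (4·-31.7704 − 12.0000·-3.4117)/104.0000 = -0.82828; ln C = (Σln y − k·Σx)/n = 1.63193.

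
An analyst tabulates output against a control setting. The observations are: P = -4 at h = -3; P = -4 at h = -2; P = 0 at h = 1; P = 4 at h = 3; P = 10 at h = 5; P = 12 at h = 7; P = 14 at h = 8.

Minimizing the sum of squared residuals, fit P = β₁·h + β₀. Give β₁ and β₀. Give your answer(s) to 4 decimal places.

β₁ = 1.7467, β₀ = -0.1697

Setting ∂/∂β₁ … = 0 gives: 161·β₁ + 19·β₀ = 278;  19·β₁ + 7·β₀ = 32.
(Σh·h = 161, Σh = 19, Σ1 = 7, Σh·P = 278, ΣP = 32.)
Determinant 161·7 − 19² = 766.
β₁ = (278·7 − 19·32)/766 = 669/383; β₀ = (161·32 − 19·278)/766 = -65/383.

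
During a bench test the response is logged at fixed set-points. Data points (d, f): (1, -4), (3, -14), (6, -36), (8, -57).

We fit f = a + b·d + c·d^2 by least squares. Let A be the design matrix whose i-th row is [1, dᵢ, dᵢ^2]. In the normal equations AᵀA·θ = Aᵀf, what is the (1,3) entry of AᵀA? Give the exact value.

110

Row 1 ↔ basis 1, column 3 ↔ basis d^2, so (AᵀA)_{1,3} = Σᵢ d^2 = (1)·(1) + (1)·(9) + (1)·(36) + (1)·(64) = 110.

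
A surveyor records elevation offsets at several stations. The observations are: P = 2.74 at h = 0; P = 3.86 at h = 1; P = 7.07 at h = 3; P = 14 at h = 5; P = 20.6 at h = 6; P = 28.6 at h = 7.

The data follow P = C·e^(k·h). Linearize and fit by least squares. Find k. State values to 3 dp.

Taking logs, ln P = k·h + ln C, so regress ln P on h.
AᵀA = [[120.0000, 22.0000]; [22.0000, 6]], rhs = [62.0391, 13.3322]ᵀ  (here Σh = 22.0000, Σ(h)² = 120.0000, Σln P = 13.3322, Σh·ln P = 62.0391).
Δ = 120.0000·6 − (22.0000)² = 236.0000; k = (62.0391·6 − 22.0000·13.3322)/236.0000 = 0.33443, ln C = (120.0000·13.3322 − 22.0000·62.0391)/236.0000 = 0.99580.

k = 0.334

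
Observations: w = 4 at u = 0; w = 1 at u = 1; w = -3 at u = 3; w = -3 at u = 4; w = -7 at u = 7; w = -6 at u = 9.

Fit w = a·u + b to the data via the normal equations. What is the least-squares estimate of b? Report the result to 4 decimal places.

Sums needed: Σu·u = 156, Σu = 24, Σ1 = 6.
For Aᵀw: Σu·w = -123, Σw = -14.
det = 156·6 − 24² = 360.
a = ((-123)·6 − 24·(-14))/360 = -67/60; b = (156·(-14) − 24·(-123))/360 = 32/15.

b = 2.1333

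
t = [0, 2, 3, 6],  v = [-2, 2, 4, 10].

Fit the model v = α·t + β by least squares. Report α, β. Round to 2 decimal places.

α = 2.00, β = -2.00

Normal-equation sums: Σt·t = 49, Σt = 11, Σ1 = 4.
Moment sums: Σt·v = 76, Σv = 14.
So MᵀM·[α, β]ᵀ = Mᵀv: [[49, 11]; [11, 4]]·[α, β]ᵀ = [76, 14]ᵀ.
Determinant 49·4 − 11² = 75.
α = (76·4 − 11·14)/75 = 2; β = (49·14 − 11·76)/75 = -2.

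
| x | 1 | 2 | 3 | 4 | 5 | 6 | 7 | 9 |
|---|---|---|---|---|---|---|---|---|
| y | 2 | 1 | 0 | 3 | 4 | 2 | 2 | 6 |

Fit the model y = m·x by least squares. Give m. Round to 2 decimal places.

m = 0.52

Sums needed: Σx·x = 221.
Moment sums: Σx·y = 116.
So AᵀA·[m]ᵀ = Aᵀy: [[221]]·[m]ᵀ = [116]ᵀ.
m = 116/221 = 0.524887.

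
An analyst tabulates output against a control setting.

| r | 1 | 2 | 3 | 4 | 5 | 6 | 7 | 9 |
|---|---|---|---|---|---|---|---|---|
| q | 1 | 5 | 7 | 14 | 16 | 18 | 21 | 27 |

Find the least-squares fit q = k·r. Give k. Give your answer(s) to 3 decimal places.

k = 3.014

The normal system MᵀM·[k]ᵀ = Mᵀq is [[221]]·[k]ᵀ = [666]ᵀ.
Hence k = 666 / 221 ≈ 3.01357.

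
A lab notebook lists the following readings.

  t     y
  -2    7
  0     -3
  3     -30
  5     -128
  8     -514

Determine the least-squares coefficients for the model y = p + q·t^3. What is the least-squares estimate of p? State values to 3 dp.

XᵀX·[p, q]ᵀ = Xᵀy reads: 5·p + 656·q = -668;  656·p + 278562·q = -280034.
Eliminating q: 278562·(row 1) − 656·(row 2) gives 962474·p = 278562·(-668) − 656·(-280034) = -2377112, so p = -1188556/481237.
Then q = ((-280034) − 656·(-1188556/481237))/278562 = -480981/481237.

p = -2.470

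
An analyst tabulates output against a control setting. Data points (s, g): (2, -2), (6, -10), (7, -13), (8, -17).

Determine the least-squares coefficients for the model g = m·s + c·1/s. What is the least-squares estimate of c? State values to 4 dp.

c = 4.5835

Sums needed: Σs·s = 153, Σs·1/s = 4, Σ1/s·1/s = 8857/28224.
Right-hand side: Σs·g = -291, Σ1/s·g = -1117/168.
Normal equations: [[153, 4]; [4, 8857/28224]]·[m, c]ᵀ = [-291, -1117/168]ᵀ.
Eliminating c: (8857/28224)·(row 1) − 4·(row 2) gives (100393/3136)·m = (8857/28224)·(-291) − 4·(-1117/168) = -608921/9408, so m = -608921/301179.
Then c = ((-1117/168) − 4·(-608921/301179))/(8857/28224) = 460152/100393.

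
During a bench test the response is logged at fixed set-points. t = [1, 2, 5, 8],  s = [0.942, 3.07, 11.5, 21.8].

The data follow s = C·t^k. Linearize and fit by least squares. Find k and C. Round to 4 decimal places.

k = 1.5040, C = 0.9989

With ln sᵢ as the transformed response and ln tᵢ as the regressor:
Σln t = 4.3820, Σ(ln t)² = 7.3948, Σln s = 6.5862, Σln t·ln s = 11.1169.
Equations: 7.3948·k + 4.3820·ln C = 11.1169;  4.3820·k + 4·ln C = 6.5862.
Δ = 7.3948·4 − (4.3820)² = 10.3771; k = (11.1169·4 − 4.3820·6.5862)/10.3771 = 1.50398, ln C = (7.3948·6.5862 − 4.3820·11.1169)/10.3771 = -0.00107, so C = exp(-0.00107) = 0.99893.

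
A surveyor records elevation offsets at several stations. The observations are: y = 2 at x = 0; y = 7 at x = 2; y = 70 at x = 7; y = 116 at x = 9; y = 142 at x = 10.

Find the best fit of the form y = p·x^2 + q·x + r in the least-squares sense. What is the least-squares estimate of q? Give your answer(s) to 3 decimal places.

Normal-equation sums: Σx^2·x^2 = 18978, Σx^2·x = 2080, Σx^2 = 234, Σx·x = 234, Σx = 28, Σ1 = 5.
Right-hand side: Σx^2·y = 27054, Σx·y = 2968, Σy = 337.
MᵀM·[p, q, r]ᵀ = Mᵀy becomes [[18978, 2080, 234]; [2080, 234, 28]; [234, 28, 5]]·[p, q, r]ᵀ = [27054, 2968, 337]ᵀ.
Solving the 3×3 system (Gaussian elimination) gives p = 49022/34231, q = -9462/34231, r = 65927/34231.

q = -0.276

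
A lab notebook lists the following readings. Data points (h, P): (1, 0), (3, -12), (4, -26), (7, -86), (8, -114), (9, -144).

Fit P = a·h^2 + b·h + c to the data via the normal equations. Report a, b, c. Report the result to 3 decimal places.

Forming XᵀX = [[13396, 1676, 220]; [1676, 220, 32]; [220, 32, 6]] and XᵀP = [-23698, -2950, -382]ᵀ gives XᵀX·[a, b, c]ᵀ = XᵀP.
Solving the 3×3 system (Gaussian elimination) gives a = -1813/960, b = 713/960, c = 259/160.

a = -1.889, b = 0.743, c = 1.619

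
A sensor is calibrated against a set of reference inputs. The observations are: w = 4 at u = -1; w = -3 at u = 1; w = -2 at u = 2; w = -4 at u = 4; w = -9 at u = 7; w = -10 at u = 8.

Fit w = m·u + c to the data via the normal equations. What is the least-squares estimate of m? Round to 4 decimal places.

The normal equations are: 135·m + 21·c = -170;  21·m + 6·c = -24.
(Σu·u = 135, Σu = 21, Σ1 = 6, Σu·w = -170, Σw = -24.)
Eliminating c: 6·(row 1) − 21·(row 2) gives 369·m = 6·(-170) − 21·(-24) = -516, so m = -172/123.
Then c = ((-24) − 21·(-172/123))/6 = 110/123.

m = -1.3984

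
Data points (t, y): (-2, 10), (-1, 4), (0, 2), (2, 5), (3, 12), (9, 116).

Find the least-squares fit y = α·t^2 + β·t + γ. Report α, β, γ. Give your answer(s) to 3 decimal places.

α = 1.543, β = -1.171, γ = 1.514

Sums needed: Σt^2·t^2 = 6675, Σt^2·t = 755, Σt^2 = 99, Σt·t = 99, Σt = 11, Σ1 = 6.
Moment sums: Σt^2·y = 9568, Σt·y = 1066, Σy = 149.
So AᵀA·[α, β, γ]ᵀ = Aᵀy: [[6675, 755, 99]; [755, 99, 11]; [99, 11, 6]]·[α, β, γ]ᵀ = [9568, 1066, 149]ᵀ.
Inverting the 3×3 Gram matrix, [α, β, γ]ᵀ = [317327/205608, -80229/68536, 38912/25701]ᵀ.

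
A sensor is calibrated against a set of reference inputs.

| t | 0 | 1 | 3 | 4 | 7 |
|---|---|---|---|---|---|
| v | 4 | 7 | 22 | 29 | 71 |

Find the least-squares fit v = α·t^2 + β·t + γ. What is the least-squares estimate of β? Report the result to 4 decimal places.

Forming AᵀA = [[2739, 435, 75]; [435, 75, 15]; [75, 15, 5]] and Aᵀv = [4148, 686, 133]ᵀ gives AᵀA·[α, β, γ]ᵀ = Aᵀv.
Solving the 3×3 system (Gaussian elimination) gives α = 1, β = 77/30, γ = 39/10.

β = 2.5667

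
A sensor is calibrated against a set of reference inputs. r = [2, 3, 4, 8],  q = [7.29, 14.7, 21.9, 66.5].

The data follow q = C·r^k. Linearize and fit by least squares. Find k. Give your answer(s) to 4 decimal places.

Linearized form: ln q = k·ln r + ln C. From the 4 transformed points,
Sums: Σln r = 5.2575, Σ(ln r)² = 7.9333, Σln q = 11.9580, Σln r·ln q = 17.3365.
Normal system: [[7.9333, 5.2575]; [5.2575, 4]]·[k, ln C]ᵀ = [17.3365, 11.9580]ᵀ.
Slope k = (n·Σln r·ln q − Σln r·Σln q)/(n·Σ(ln r)² − (Σln r)²) = (4·17.3365 − 5.2575·11.9580)/4.0919 = 1.58276; ln C = (Σln q − k·Σln r)/n = 0.90918.

k = 1.5828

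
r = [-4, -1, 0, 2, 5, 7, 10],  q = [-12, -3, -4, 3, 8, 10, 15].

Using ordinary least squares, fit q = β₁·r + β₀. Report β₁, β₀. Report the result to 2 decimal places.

β₁ = 1.89, β₀ = -2.70

With design matrix X, XᵀX = [[195, 19]; [19, 7]] and Xᵀq = [317, 17]ᵀ.
det = 195·7 − 19² = 1004.
β₁ = (317·7 − 19·17)/1004 = 474/251; β₀ = (195·17 − 19·317)/1004 = -677/251.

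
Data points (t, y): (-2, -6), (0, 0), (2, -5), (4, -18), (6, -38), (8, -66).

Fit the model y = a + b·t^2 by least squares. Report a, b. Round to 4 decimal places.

The normal equations are: 6·a + 124·b = -133;  124·a + 5680·b = -5924.
det = 6·5680 − 124² = 18704.
a = ((-133)·5680 − 124·(-5924))/18704 = -1304/1169; b = (6·(-5924) − 124·(-133))/18704 = -4763/4676.

a = -1.1155, b = -1.0186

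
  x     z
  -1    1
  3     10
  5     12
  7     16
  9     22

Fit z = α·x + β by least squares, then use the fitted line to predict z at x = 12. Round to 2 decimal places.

From the data, Σx·x = 165, Σx = 23, Σ1 = 5.
Right-hand side: Σx·z = 399, Σz = 61.
So MᵀM·[α, β]ᵀ = Mᵀz: [[165, 23]; [23, 5]]·[α, β]ᵀ = [399, 61]ᵀ.
Eliminating β: 5·(row 1) − 23·(row 2) gives 296·α = 5·399 − 23·61 = 592, so α = 2.
Then β = (61 − 23·2)/5 = 3.
At x = 12: ẑ = (2)·(12) + (3)·(1) = 27.

ẑ = 27.00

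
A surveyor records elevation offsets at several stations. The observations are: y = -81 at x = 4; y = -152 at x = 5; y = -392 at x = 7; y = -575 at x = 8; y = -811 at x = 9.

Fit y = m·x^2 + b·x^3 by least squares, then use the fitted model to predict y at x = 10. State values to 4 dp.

Normal-equation sums: Σx^2·x^2 = 13939, Σx^2·x^3 = 112773, Σx^3·x^3 = 930955.
Moment sums: Σx^2·y = -126795, Σx^3·y = -1044259.
Normal equations: [[13939, 112773]; [112773, 930955]]·[m, b]ᵀ = [-126795, -1044259]ᵀ.
Determinant 13939·930955 − 112773² = 258832216.
m = ((-126795)·930955 − 112773·(-1044259))/258832216 = -138109509/129416108; b = (13939·(-1044259) − 112773·(-126795))/258832216 = -128436833/129416108.
At x = 10: ŷ = (-138109509/129416108)·(100) + (-128436833/129416108)·(1000) = -35561945975/32354027.

ŷ = -1099.1505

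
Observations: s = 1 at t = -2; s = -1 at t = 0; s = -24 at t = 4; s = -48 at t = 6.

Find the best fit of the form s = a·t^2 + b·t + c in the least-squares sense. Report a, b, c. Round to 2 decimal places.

a = -0.92, b = -2.38, c = -0.40

The normal system AᵀA·[a, b, c]ᵀ = Aᵀs is [[1568, 272, 56]; [272, 56, 8]; [56, 8, 4]]·[a, b, c]ᵀ = [-2108, -386, -72]ᵀ.
Row-reducing yields a = -11/12, b = -143/60, c = -2/5.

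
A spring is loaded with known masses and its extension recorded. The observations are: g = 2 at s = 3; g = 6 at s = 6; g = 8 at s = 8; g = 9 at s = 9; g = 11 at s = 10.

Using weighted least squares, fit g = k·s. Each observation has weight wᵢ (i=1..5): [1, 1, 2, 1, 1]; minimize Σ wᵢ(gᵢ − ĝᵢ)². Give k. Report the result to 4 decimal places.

k = 1.0198

The normal equations are: 354·k = 361.
(Σwᵢ·s·s = 354, Σwᵢ·s·g = 361.)
Hence k = 361 / 354 ≈ 1.01977.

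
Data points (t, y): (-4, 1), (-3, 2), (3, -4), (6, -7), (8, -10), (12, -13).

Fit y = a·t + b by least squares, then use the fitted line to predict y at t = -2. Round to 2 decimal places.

ŷ = 0.18

The normal equations are: 278·a + 22·b = -300;  22·a + 6·b = -31.
(Σt·t = 278, Σt = 22, Σ1 = 6, Σt·y = -300, Σy = -31.)
Eliminating b: 6·(row 1) − 22·(row 2) gives 1184·a = 6·(-300) − 22·(-31) = -1118, so a = -559/592.
Then b = ((-31) − 22·(-559/592))/6 = -1009/592.
At t = -2: ŷ = (-559/592)·(-2) + (-1009/592)·(1) = 109/592.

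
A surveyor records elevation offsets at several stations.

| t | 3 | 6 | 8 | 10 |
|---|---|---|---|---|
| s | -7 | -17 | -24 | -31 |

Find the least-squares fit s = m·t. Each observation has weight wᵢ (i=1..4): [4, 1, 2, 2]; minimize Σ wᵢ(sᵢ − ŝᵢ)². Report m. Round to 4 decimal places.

The normal equations are: 400·m = -1190.
(Σwᵢ·t·t = 400, Σwᵢ·t·s = -1190.)
m = (-1190)/400 = -2.975.

m = -2.9750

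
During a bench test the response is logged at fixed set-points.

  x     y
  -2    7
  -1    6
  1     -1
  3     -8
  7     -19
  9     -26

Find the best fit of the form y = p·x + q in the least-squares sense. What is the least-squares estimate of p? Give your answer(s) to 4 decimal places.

p = -3.0551

Sums needed: Σx·x = 145, Σx = 17, Σ1 = 6.
Right-hand side: Σx·y = -412, Σy = -41.
Eliminating q: 6·(row 1) − 17·(row 2) gives 581·p = 6·(-412) − 17·(-41) = -1775, so p = -1775/581.
Then q = ((-41) − 17·(-1775/581))/6 = 1059/581.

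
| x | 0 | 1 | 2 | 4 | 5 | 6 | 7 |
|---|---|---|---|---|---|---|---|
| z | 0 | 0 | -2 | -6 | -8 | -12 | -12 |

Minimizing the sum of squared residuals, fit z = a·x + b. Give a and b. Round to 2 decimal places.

With design matrix A, AᵀA = [[131, 25]; [25, 7]] and Aᵀz = [-224, -40]ᵀ.
det = 131·7 − 25² = 292.
a = ((-224)·7 − 25·(-40))/292 = -142/73; b = (131·(-40) − 25·(-224))/292 = 90/73.

a = -1.95, b = 1.23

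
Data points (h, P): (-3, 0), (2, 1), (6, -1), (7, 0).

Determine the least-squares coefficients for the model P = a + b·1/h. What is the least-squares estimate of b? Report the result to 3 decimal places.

The normal equations are: 4·a + (10/21)·b = 0;  (10/21)·a + (361/882)·b = 1/3.
(Σ1 = 4, Σ1/h = 10/21, Σ1/h·1/h = 361/882, ΣP = 0, Σ1/h·P = 1/3.)
Determinant 4·(361/882) − (10/21)² = 622/441.
a = (0·(361/882) − (10/21)·(1/3))/(622/441) = -35/311; b = (4·(1/3) − (10/21)·0)/(622/441) = 294/311.

b = 0.945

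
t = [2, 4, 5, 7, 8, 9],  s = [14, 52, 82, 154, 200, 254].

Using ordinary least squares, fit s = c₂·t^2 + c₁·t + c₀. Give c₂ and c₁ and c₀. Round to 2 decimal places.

c₂ = 3.01, c₁ = 1.07, c₀ = 0.04

Sums needed: Σt^2·t^2 = 13955, Σt^2·t = 1781, Σt^2 = 239, Σt·t = 239, Σt = 35, Σ1 = 6.
Moment sums: Σt^2·s = 43858, Σt·s = 5610, Σs = 756.
Normal equations: [[13955, 1781, 239]; [1781, 239, 35]; [239, 35, 6]]·[c₂, c₁, c₀]ᵀ = [43858, 5610, 756]ᵀ.
Row-reducing yields c₂ = 496/165, c₁ = 16/15, c₀ = 2/55.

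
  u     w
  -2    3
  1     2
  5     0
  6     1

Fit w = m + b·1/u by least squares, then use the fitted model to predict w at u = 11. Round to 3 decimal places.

Normal-equation sums: Σ1 = 4, Σ1/u = 13/15, Σ1/u·1/u = 593/450.
For Aᵀw: Σw = 6, Σ1/u·w = 2/3.
AᵀA·[m, b]ᵀ = Aᵀw becomes [[4, 13/15]; [13/15, 593/450]]·[m, b]ᵀ = [6, 2/3]ᵀ.
Eliminating b: (593/450)·(row 1) − (13/15)·(row 2) gives (113/25)·m = (593/450)·6 − (13/15)·(2/3) = 1649/225, so m = 1649/1017.
Then b = ((2/3) − (13/15)·(1649/1017))/(593/450) = -190/339.
At u = 11: ŵ = (1649/1017)·(1) + (-190/339)·(1/11) = 17569/11187.

ŵ = 1.570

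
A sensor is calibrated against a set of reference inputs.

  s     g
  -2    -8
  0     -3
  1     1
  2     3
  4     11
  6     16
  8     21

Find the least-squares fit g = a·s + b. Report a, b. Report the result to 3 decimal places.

a = 2.992, b = -2.265

Compute the Gram sums: Σs·s = 125, Σs = 19, Σ1 = 7.
For Mᵀg: Σs·g = 331, Σg = 41.
Normal equations: [[125, 19]; [19, 7]]·[a, b]ᵀ = [331, 41]ᵀ.
Eliminating b: 7·(row 1) − 19·(row 2) gives 514·a = 7·331 − 19·41 = 1538, so a = 769/257.
Then b = (41 − 19·(769/257))/7 = -582/257.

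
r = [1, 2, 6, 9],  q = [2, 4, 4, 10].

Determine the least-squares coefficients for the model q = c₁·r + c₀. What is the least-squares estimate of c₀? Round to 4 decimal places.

The normal system XᵀX·[c₁, c₀]ᵀ = Xᵀq is [[122, 18]; [18, 4]]·[c₁, c₀]ᵀ = [124, 20]ᵀ.
Δ = 122·4 − 18² = 164.
c₁ = (124·4 − 18·20)/164 = 34/41; c₀ = (122·20 − 18·124)/164 = 52/41.

c₀ = 1.2683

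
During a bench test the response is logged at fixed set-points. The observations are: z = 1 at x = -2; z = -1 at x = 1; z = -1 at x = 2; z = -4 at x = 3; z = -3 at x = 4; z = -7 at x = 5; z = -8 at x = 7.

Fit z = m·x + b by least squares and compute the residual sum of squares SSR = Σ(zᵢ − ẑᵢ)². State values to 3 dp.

Sums needed: Σx·x = 108, Σx = 20, Σ1 = 7.
And Σx·z = -120, Σz = -23.
Eliminating b: 7·(row 1) − 20·(row 2) gives 356·m = 7·(-120) − 20·(-23) = -380, so m = -95/89.
Then b = ((-23) − 20·(-95/89))/7 = -21/89.
Residuals: -80/89, 27/89, 122/89, -50/89, 134/89, -127/89, -26/89; SSR = 666/89.

SSR = 7.483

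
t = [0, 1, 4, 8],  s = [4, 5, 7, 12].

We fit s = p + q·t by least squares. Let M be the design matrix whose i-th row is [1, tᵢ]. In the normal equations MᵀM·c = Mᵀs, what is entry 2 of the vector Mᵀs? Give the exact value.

129

Entry 2 ↔ basis t, so (Mᵀs)_{2} = Σᵢ (t)·sᵢ = (0)·(4) + (1)·(5) + (4)·(7) + (8)·(12) = 129.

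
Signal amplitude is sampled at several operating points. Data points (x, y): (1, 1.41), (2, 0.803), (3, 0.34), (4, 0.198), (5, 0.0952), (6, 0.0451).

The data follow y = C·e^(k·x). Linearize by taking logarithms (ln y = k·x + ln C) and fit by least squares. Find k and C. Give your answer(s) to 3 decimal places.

With ln yᵢ as the transformed response and xᵢ as the regressor:
Σx = 21.0000, Σ(x)² = 91.0000, Σln y = -8.0248, Σx·ln y = -40.1617.
Equations: 91.0000·k + 21.0000·ln C = -40.1617;  21.0000·k + 6·ln C = -8.0248.
Δ = 91.0000·6 − (21.0000)² = 105.0000; k = (-40.1617·6 − 21.0000·-8.0248)/105.0000 = -0.69000, ln C = (91.0000·-8.0248 − 21.0000·-40.1617)/105.0000 = 1.07755, so C = exp(1.07755) = 2.93748.

k = -0.690, C = 2.937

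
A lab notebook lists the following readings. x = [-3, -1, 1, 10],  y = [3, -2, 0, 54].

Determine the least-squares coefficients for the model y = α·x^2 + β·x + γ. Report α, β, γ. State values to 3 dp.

Sums needed: Σx^2·x^2 = 10083, Σx^2·x = 973, Σx^2 = 111, Σx·x = 111, Σx = 7, Σ1 = 4.
Right-hand side: Σx^2·y = 5425, Σx·y = 533, Σy = 55.
AᵀA·[α, β, γ]ᵀ = Aᵀy becomes [[10083, 973, 111]; [973, 111, 7]; [111, 7, 4]]·[α, β, γ]ᵀ = [5425, 533, 55]ᵀ.
Row-reducing yields α = 17953/34028, β = 44599/170140, γ = -114801/85070.

α = 0.528, β = 0.262, γ = -1.349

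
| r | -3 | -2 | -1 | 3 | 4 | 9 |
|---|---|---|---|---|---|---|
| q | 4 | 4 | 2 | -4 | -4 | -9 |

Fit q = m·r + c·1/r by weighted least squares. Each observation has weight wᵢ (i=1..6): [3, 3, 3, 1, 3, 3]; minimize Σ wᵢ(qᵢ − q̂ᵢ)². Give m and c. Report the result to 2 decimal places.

m = -1.00, c = -1.65

Forming XᵀWX = [[342, 16]; [16, 1909/432]] and XᵀWq = [-369, -70/3]ᵀ gives XᵀWX·[m, c]ᵀ = XᵀWq.
det = 342·(1909/432) − 16² = 30127/24.
m = ((-369)·(1909/432) − 16·(-70/3))/(30127/24) = -60349/60254; c = (342·(-70/3) − 16·(-369))/(30127/24) = -49824/30127.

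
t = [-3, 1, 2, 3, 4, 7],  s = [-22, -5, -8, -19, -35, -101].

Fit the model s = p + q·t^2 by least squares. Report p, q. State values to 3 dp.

p = -1.976, q = -2.024

The normal equations are: 6·p + 88·q = -190;  88·p + 2836·q = -5915.
(Σ1 = 6, Σt^2 = 88, Σt^2·t^2 = 2836, Σs = -190, Σt^2·s = -5915.)
Eliminating q: 2836·(row 1) − 88·(row 2) gives 9272·p = 2836·(-190) − 88·(-5915) = -18320, so p = -2290/1159.
Then q = ((-5915) − 88·(-2290/1159))/2836 = -9385/4636.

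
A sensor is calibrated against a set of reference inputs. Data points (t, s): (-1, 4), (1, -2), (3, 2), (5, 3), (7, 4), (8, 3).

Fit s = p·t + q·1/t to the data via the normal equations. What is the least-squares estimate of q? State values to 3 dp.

Forming MᵀM = [[149, 6]; [6, 1543249/705600]] and Mᵀs = [67, -3181/840]ᵀ gives MᵀM·[p, q]ᵀ = Mᵀs.
det = 149·(1543249/705600) − 6² = 204542501/705600.
p = (67·(1543249/705600) − 6·(-3181/840))/(204542501/705600) = 119429923/204542501; q = (149·(-3181/840) − 6·67)/(204542501/705600) = -681785160/204542501.

q = -3.333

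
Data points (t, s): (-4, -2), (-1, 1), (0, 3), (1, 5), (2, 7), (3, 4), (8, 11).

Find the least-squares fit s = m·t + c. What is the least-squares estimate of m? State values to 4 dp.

m = 1.0634

Forming MᵀM = [[95, 9]; [9, 7]] and Mᵀs = [126, 29]ᵀ gives MᵀM·[m, c]ᵀ = Mᵀs.
Δ = 95·7 − 9² = 584.
m = (126·7 − 9·29)/584 = 621/584; c = (95·29 − 9·126)/584 = 1621/584.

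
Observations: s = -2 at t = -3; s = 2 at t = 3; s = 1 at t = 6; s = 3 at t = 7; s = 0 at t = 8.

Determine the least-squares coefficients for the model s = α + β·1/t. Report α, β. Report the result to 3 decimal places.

XᵀX·[α, β]ᵀ = Xᵀs reads: 5·α + (73/168)·β = 4;  (73/168)·α + (897/3136)·β = 27/14.
Eliminating β: (897/3136)·(row 1) − (73/168)·(row 2) gives (8759/7056)·α = (897/3136)·4 − (73/168)·(27/14) = 15/49, so α = 2160/8759.
Then β = ((27/14) − (73/168)·(2160/8759))/(897/3136) = 55776/8759.

α = 0.247, β = 6.368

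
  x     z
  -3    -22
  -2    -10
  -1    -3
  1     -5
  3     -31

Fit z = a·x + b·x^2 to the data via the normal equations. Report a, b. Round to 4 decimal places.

From the data, Σx·x = 24, Σx·x^2 = -8, Σx^2·x^2 = 180.
For Mᵀz: Σx·z = -9, Σx^2·z = -525.
So MᵀM·[a, b]ᵀ = Mᵀz: [[24, -8]; [-8, 180]]·[a, b]ᵀ = [-9, -525]ᵀ.
Δ = 24·180 − (-8)² = 4256.
a = ((-9)·180 − (-8)·(-525))/4256 = -1455/1064; b = (24·(-525) − (-8)·(-9))/4256 = -396/133.

a = -1.3675, b = -2.9774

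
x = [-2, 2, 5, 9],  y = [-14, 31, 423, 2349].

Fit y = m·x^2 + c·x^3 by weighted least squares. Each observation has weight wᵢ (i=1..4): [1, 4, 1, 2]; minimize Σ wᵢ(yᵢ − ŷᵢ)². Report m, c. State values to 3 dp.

m = 1.867, c = 3.015

Forming MᵀWM = [[13827, 121319]; [121319, 1078827]] and MᵀWy = [391553, 3478821]ᵀ gives MᵀWM·[m, c]ᵀ = MᵀWy.
Δ = 13827·1078827 − 121319² = 198641168.
m = (391553·1078827 − 121319·3478821)/198641168 = 46357929/24830146; c = (13827·3478821 − 121319·391553)/198641168 = 6804995/2257286.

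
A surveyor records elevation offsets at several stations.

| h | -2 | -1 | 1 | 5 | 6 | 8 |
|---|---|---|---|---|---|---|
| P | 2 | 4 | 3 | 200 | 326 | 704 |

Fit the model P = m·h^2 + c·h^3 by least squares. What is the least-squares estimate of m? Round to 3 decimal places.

m = 3.031

From the data, Σh^2·h^2 = 6035, Σh^2·h^3 = 43637, Σh^3·h^3 = 324491.
For MᵀP: Σh^2·P = 61807, Σh^3·P = 455847.
Eliminating c: 324491·(row 1) − 43637·(row 2) gives 54115416·m = 324491·61807 − 43637·455847 = 164019698, so m = 82009849/27057708.
Then c = (455847 − 43637·(82009849/27057708))/324491 = 26982293/27057708.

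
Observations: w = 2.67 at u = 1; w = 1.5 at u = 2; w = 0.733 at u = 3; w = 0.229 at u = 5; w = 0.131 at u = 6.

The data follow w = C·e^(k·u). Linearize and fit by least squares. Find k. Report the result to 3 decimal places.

k = -0.607

Let Y = ln w. Fitting Y = k·u + ln C by least squares:
XᵀX = [[75.0000, 17.0000]; [17.0000, 5]], rhs = [-18.7043, -2.4297]ᵀ  (here Σu = 17.0000, Σ(u)² = 75.0000, Σln w = -2.4297, Σu·ln w = -18.7043).
Δ = 75.0000·5 − (17.0000)² = 86.0000; k = (-18.7043·5 − 17.0000·-2.4297)/86.0000 = -0.60718, ln C = (75.0000·-2.4297 − 17.0000·-18.7043)/86.0000 = 1.57848.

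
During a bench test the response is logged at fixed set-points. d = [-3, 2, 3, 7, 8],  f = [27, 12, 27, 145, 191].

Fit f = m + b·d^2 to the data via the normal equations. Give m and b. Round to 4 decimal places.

Entries of AᵀA: Σ1 = 5, Σd^2 = 135, Σd^2·d^2 = 6675.
Right-hand side: Σf = 402, Σd^2·f = 19863.
So AᵀA·[m, b]ᵀ = Aᵀf: [[5, 135]; [135, 6675]]·[m, b]ᵀ = [402, 19863]ᵀ.
Δ = 5·6675 − 135² = 15150.
m = (402·6675 − 135·19863)/15150 = 123/1010; b = (5·19863 − 135·402)/15150 = 3003/1010.

m = 0.1218, b = 2.9733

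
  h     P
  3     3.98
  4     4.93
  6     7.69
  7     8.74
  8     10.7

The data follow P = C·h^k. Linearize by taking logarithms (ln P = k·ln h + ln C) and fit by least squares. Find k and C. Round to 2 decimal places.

With ln Pᵢ as the transformed response and ln hᵢ as the regressor:
AᵀA = [[14.4498, 8.3020]; [8.3020, 5]], rhs = [16.5315, 9.5547]ᵀ  (here Σln h = 8.3020, Σ(ln h)² = 14.4498, Σln P = 9.5547, Σln h·ln P = 16.5315).
Δ = 14.4498·5 − (8.3020)² = 3.3255; k = (16.5315·5 − 8.3020·9.5547)/3.3255 = 1.00261, ln C = (14.4498·9.5547 − 8.3020·16.5315)/3.3255 = 0.24620, so C = exp(0.24620) = 1.27916.

k = 1.00, C = 1.28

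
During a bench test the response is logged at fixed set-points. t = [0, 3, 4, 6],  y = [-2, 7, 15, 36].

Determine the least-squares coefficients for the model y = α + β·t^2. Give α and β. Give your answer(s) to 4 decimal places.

α = -2.1668, β = 1.0601

Entries of MᵀM: Σ1 = 4, Σt^2 = 61, Σt^2·t^2 = 1633.
Right-hand side: Σy = 56, Σt^2·y = 1599.
MᵀM·[α, β]ᵀ = Mᵀy becomes [[4, 61]; [61, 1633]]·[α, β]ᵀ = [56, 1599]ᵀ.
Eliminating β: 1633·(row 1) − 61·(row 2) gives 2811·α = 1633·56 − 61·1599 = -6091, so α = -6091/2811.
Then β = (1599 − 61·(-6091/2811))/1633 = 2980/2811.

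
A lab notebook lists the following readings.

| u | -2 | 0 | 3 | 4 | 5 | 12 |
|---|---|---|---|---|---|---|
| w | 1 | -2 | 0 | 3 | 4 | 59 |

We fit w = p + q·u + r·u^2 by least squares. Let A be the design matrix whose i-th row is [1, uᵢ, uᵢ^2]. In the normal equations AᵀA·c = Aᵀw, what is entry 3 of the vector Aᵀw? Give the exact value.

Entry 3 ↔ basis u^2, so (Aᵀw)_{3} = Σᵢ (u^2)·wᵢ = (4)·(1) + (0)·(-2) + (9)·(0) + (16)·(3) + (25)·(4) + (144)·(59) = 8648.

8648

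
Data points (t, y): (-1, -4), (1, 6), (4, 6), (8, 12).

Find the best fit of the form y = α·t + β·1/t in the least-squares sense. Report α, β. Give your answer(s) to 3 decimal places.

α = 1.413, β = 3.536

The normal equations are: 82·α + 4·β = 130;  4·α + (133/64)·β = 13.
(Σt·t = 82, Σt·1/t = 4, Σ1/t·1/t = 133/64, Σt·y = 130, Σ1/t·y = 13.)
Eliminating β: (133/64)·(row 1) − 4·(row 2) gives (4941/32)·α = (133/64)·130 − 4·13 = 6981/32, so α = 2327/1647.
Then β = (13 − 4·(2327/1647))/(133/64) = 5824/1647.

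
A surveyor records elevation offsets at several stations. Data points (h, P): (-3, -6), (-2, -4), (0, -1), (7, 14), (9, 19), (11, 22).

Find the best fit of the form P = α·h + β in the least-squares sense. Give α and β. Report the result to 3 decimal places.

α = 2.049, β = -0.180

Forming MᵀM = [[264, 22]; [22, 6]] and MᵀP = [537, 44]ᵀ gives MᵀM·[α, β]ᵀ = MᵀP.
Eliminating β: 6·(row 1) − 22·(row 2) gives 1100·α = 6·537 − 22·44 = 2254, so α = 1127/550.
Then β = (44 − 22·(1127/550))/6 = -9/50.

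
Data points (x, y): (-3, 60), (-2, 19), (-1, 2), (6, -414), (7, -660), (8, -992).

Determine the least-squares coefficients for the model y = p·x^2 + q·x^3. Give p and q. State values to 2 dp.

Compute the Gram sums: Σx^2·x^2 = 7891, Σx^2·x^3 = 57075, Σx^3·x^3 = 427243.
Right-hand side: Σx^2·y = -110114, Σx^3·y = -825482.
Determinant 7891·427243 − 57075² = 113818888.
p = ((-110114)·427243 − 57075·(-825482))/113818888 = 8618681/14227361; q = (7891·(-825482) − 57075·(-110114))/113818888 = -28640239/14227361.

p = 0.61, q = -2.01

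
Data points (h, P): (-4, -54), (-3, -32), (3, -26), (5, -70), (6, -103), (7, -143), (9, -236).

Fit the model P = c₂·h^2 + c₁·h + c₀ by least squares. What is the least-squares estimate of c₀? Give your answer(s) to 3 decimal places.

Entries of AᵀA: Σh^2·h^2 = 11301, Σh^2·h = 1349, Σh^2 = 225, Σh·h = 225, Σh = 23, Σ1 = 7.
And Σh^2·P = -32967, Σh·P = -3859, ΣP = -664.
Inverting the 3×3 Gram matrix, [c₂, c₁, c₀]ᵀ = [-357157/118126, 131385/118126, -78371/59063]ᵀ.

c₀ = -1.327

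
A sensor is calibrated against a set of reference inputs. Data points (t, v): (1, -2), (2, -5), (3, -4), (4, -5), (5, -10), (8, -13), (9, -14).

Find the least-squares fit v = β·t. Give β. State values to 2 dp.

β = -1.62

Entries of XᵀX: Σt·t = 200.
Right-hand side: Σt·v = -324.
So XᵀX·[β]ᵀ = Xᵀv: [[200]]·[β]ᵀ = [-324]ᵀ.
β = (-324)/200 = -1.62.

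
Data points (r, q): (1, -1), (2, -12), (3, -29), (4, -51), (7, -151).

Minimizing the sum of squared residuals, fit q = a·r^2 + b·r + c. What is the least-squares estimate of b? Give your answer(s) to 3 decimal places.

b = -2.866

The normal equations are: 2755·a + 443·b + 79·c = -8525;  443·a + 79·b + 17·c = -1373;  79·a + 17·b + 5·c = -244.
(Σr^2·r^2 = 2755, Σr^2·r = 443, Σr^2 = 79, Σr·r = 79, Σr = 17, Σ1 = 5, Σr^2·q = -8525, Σr·q = -1373, Σq = -244.)
Row-reducing yields a = -1511/546, b = -1565/546, c = 425/91.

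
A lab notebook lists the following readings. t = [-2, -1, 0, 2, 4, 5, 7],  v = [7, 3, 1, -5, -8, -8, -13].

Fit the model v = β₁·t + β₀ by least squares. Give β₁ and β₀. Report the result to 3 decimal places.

β₁ = -2.105, β₀ = 1.224

Normal-equation sums: Σt·t = 99, Σt = 15, Σ1 = 7.
And Σt·v = -190, Σv = -23.
So AᵀA·[β₁, β₀]ᵀ = Aᵀv: [[99, 15]; [15, 7]]·[β₁, β₀]ᵀ = [-190, -23]ᵀ.
Eliminating β₀: 7·(row 1) − 15·(row 2) gives 468·β₁ = 7·(-190) − 15·(-23) = -985, so β₁ = -985/468.
Then β₀ = ((-23) − 15·(-985/468))/7 = 191/156.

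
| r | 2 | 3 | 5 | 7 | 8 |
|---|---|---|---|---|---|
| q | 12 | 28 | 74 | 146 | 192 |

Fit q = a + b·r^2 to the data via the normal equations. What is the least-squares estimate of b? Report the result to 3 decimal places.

AᵀA·[a, b]ᵀ = Aᵀq reads: 5·a + 151·b = 452;  151·a + 7219·b = 21592.
(Σ1 = 5, Σr^2 = 151, Σr^2·r^2 = 7219, Σq = 452, Σr^2·q = 21592.)
Eliminating b: 7219·(row 1) − 151·(row 2) gives 13294·a = 7219·452 − 151·21592 = 2596, so a = 1298/6647.
Then b = (21592 − 151·(1298/6647))/7219 = 19854/6647.

b = 2.987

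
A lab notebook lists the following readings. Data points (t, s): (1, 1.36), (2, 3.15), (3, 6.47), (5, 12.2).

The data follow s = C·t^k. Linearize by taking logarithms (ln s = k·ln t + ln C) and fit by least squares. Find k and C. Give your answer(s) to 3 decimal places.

k = 1.386, C = 1.319

Taking logs, ln s = k·ln t + ln C, so regress ln s on ln t.
Σln t = 3.4012, Σ(ln t)² = 4.2777, Σln s = 5.8235, Σln t·ln s = 6.8725.
Equations: 4.2777·k + 3.4012·ln C = 6.8725;  3.4012·k + 4·ln C = 5.8235.
Solving (det = 5.5426): k = 1.38621, ln C = 0.27718, so C = exp(0.27718) = 1.31941.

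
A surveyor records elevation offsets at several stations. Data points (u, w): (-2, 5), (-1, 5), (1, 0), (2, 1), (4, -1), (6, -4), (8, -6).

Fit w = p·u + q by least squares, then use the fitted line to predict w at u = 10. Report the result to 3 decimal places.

ŵ = -8.294

With design matrix X, XᵀX = [[126, 18]; [18, 7]] and Xᵀw = [-89, 0]ᵀ.
det = 126·7 − 18² = 558.
p = ((-89)·7 − 18·0)/558 = -623/558; q = (126·0 − 18·(-89))/558 = 89/31.
At u = 10: ŵ = (-623/558)·(10) + (89/31)·(1) = -2314/279.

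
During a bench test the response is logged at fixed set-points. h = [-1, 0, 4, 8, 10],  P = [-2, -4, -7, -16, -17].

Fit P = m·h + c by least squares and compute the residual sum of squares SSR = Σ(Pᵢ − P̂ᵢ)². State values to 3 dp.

Setting ∂/∂m … = 0 gives: 181·m + 21·c = -324;  21·m + 5·c = -46.
Eliminating c: 5·(row 1) − 21·(row 2) gives 464·m = 5·(-324) − 21·(-46) = -654, so m = -327/232.
Then c = ((-46) − 21·(-327/232))/5 = -761/232.
Residuals: -15/116, -167/232, 445/232, -335/232, 3/8; SSR = 747/116.

SSR = 6.440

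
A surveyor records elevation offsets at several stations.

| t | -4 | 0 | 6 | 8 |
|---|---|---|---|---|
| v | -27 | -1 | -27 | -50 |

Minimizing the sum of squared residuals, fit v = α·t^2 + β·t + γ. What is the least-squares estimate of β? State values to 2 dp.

β = 2.14

Sums needed: Σt^2·t^2 = 5648, Σt^2·t = 664, Σt^2 = 116, Σt·t = 116, Σt = 10, Σ1 = 4.
Right-hand side: Σt^2·v = -4604, Σt·v = -454, Σv = -105.
So XᵀX·[α, β, γ]ᵀ = Xᵀv: [[5648, 664, 116]; [664, 116, 10]; [116, 10, 4]]·[α, β, γ]ᵀ = [-4604, -454, -105]ᵀ.
Solving the 3×3 system (Gaussian elimination) gives α = -2927/2832, β = 3035/1416, γ = -193/118.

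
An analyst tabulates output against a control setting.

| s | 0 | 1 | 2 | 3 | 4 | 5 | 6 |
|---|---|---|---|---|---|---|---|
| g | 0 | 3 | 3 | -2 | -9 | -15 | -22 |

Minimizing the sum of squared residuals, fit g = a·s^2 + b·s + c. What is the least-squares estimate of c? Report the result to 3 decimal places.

c = 1.214

Sums needed: Σs^2·s^2 = 2275, Σs^2·s = 441, Σs^2 = 91, Σs·s = 91, Σs = 21, Σ1 = 7.
Moment sums: Σs^2·g = -1314, Σs·g = -240, Σg = -42.
Inverting the 3×3 Gram matrix, [a, b, c]ᵀ = [-1, 27/14, 17/14]ᵀ.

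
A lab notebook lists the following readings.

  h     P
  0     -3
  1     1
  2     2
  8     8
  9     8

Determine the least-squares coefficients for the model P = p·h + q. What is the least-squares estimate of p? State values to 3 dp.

With design matrix A, AᵀA = [[150, 20]; [20, 5]] and AᵀP = [141, 16]ᵀ.
Eliminating q: 5·(row 1) − 20·(row 2) gives 350·p = 5·141 − 20·16 = 385, so p = 11/10.
Then q = (16 − 20·(11/10))/5 = -6/5.

p = 1.100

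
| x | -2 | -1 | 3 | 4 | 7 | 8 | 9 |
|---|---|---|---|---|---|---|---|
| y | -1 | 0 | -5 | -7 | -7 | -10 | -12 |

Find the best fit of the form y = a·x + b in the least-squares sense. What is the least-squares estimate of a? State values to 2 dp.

a = -0.98

The normal system MᵀM·[a, b]ᵀ = Mᵀy is [[224, 28]; [28, 7]]·[a, b]ᵀ = [-278, -42]ᵀ.
det = 224·7 − 28² = 784.
a = ((-278)·7 − 28·(-42))/784 = -55/56; b = (224·(-42) − 28·(-278))/784 = -29/14.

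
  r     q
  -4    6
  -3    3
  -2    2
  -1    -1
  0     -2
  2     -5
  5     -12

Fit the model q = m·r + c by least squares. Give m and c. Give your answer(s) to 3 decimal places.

m = -1.903, c = -2.101

Setting ∂/∂m … = 0 gives: 59·m + (-3)·c = -106;  (-3)·m + 7·c = -9.
(Σr·r = 59, Σr = -3, Σ1 = 7, Σr·q = -106, Σq = -9.)
det = 59·7 − (-3)² = 404.
m = ((-106)·7 − (-3)·(-9))/404 = -769/404; c = (59·(-9) − (-3)·(-106))/404 = -849/404.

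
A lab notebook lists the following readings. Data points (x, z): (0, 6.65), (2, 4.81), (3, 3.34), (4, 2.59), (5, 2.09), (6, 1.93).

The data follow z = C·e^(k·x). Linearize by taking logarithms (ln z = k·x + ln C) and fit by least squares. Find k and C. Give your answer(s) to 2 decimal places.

k = -0.22, C = 6.77

Taking logs, ln z = k·x + ln C, so regress ln z on x.
Σx = 20.0000, Σ(x)² = 90.0000, Σln z = 7.0176, Σx·ln z = 18.1969.
Equations: 90.0000·k + 20.0000·ln C = 18.1969;  20.0000·k + 6·ln C = 7.0176.
Slope k = (n·Σx·ln z − Σx·Σln z)/(n·Σ(x)² − (Σx)²) = (6·18.1969 − 20.0000·7.0176)/140.0000 = -0.22265; ln C = (Σln z − k·Σx)/n = 1.91178, so C = exp(1.91178) = 6.76510.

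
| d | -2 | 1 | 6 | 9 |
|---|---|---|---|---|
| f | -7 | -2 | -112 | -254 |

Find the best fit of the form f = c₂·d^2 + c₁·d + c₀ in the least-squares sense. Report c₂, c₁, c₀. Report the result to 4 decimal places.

c₂ = -3.0625, c₁ = -0.9392, c₀ = 2.9435

With design matrix A, AᵀA = [[7874, 938, 122]; [938, 122, 14]; [122, 14, 4]] and Aᵀf = [-24636, -2946, -375]ᵀ.
Solving the 3×3 system (Gaussian elimination) gives c₂ = -49/16, c₁ = -1097/1168, c₀ = 1719/584.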